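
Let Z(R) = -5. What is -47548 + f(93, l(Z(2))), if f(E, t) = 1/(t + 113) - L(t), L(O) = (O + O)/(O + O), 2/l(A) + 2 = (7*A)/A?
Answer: -26960278/567 ≈ -47549.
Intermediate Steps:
l(A) = ⅖ (l(A) = 2/(-2 + (7*A)/A) = 2/(-2 + 7) = 2/5 = 2*(⅕) = ⅖)
L(O) = 1 (L(O) = (2*O)/((2*O)) = (2*O)*(1/(2*O)) = 1)
f(E, t) = -1 + 1/(113 + t) (f(E, t) = 1/(t + 113) - 1*1 = 1/(113 + t) - 1 = -1 + 1/(113 + t))
-47548 + f(93, l(Z(2))) = -47548 + (-112 - 1*⅖)/(113 + ⅖) = -47548 + (-112 - ⅖)/(567/5) = -47548 + (5/567)*(-562/5) = -47548 - 562/567 = -26960278/567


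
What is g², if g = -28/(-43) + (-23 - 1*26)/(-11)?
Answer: 5832225/223729 ≈ 26.068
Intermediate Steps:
g = 2415/473 (g = -28*(-1/43) + (-23 - 26)*(-1/11) = 28/43 - 49*(-1/11) = 28/43 + 49/11 = 2415/473 ≈ 5.1057)
g² = (2415/473)² = 5832225/223729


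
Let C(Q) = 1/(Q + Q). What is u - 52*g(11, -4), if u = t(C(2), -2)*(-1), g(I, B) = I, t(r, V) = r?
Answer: -2289/4 ≈ -572.25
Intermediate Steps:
C(Q) = 1/(2*Q)
u = -¼ (u = ((½)/2)*(-1) = ((½)*(½))*(-1) = (¼)*(-1) = -¼ ≈ -0.25000)
u - 52*g(11, -4) = -¼ - 52*11 = -¼ - 572 = -2289/4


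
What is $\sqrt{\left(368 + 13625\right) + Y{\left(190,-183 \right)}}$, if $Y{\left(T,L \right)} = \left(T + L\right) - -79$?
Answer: $19 \sqrt{39} \approx 118.65$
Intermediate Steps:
$Y{\left(T,L \right)} = 79 + L + T$ ($Y{\left(T,L \right)} = \left(L + T\right) + 79 = 79 + L + T$)
$\sqrt{\left(368 + 13625\right) + Y{\left(190,-183 \right)}} = \sqrt{\left(368 + 13625\right) + \left(79 - 183 + 190\right)} = \sqrt{13993 + 86} = \sqrt{14079} = 19 \sqrt{39}$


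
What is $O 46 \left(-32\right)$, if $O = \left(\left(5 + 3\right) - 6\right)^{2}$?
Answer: $-5888$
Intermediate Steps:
$O = 4$ ($O = \left(8 - 6\right)^{2} = 2^{2} = 4$)
$O 46 \left(-32\right) = 4 \cdot 46 \left(-32\right) = 184 \left(-32\right) = -5888$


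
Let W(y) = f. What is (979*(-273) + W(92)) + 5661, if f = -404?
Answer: -262010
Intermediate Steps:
W(y) = -404
(979*(-273) + W(92)) + 5661 = (979*(-273) - 404) + 5661 = (-267267 - 404) + 5661 = -267671 + 5661 = -262010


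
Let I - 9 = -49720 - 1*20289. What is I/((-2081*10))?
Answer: 7000/2081 ≈ 3.3638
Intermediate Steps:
I = -70000 (I = 9 + (-49720 - 1*20289) = 9 + (-49720 - 20289) = 9 - 70009 = -70000)
I/((-2081*10)) = -70000/((-2081*10)) = -70000/(-20810) = -70000*(-1/20810) = 7000/2081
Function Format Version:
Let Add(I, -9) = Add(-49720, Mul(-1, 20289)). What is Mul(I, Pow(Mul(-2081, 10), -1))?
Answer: Rational(7000, 2081) ≈ 3.3638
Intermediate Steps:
I = -70000 (I = Add(9, Add(-49720, Mul(-1, 20289))) = Add(9, Add(-49720, -20289)) = Add(9, -70009) = -70000)
Mul(I, Pow(Mul(-2081, 10), -1)) = Mul(-70000, Pow(Mul(-2081, 10), -1)) = Mul(-70000, Pow(-20810, -1)) = Mul(-70000, Rational(-1, 20810)) = Rational(7000, 2081)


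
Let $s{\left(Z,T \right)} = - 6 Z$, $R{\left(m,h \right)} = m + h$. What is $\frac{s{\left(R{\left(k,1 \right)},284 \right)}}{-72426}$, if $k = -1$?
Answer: $0$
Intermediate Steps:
$R{\left(m,h \right)} = h + m$
$\frac{s{\left(R{\left(k,1 \right)},284 \right)}}{-72426} = \frac{\left(-6\right) \left(1 - 1\right)}{-72426} = \left(-6\right) 0 \left(- \frac{1}{72426}\right) = 0 \left(- \frac{1}{72426}\right) = 0$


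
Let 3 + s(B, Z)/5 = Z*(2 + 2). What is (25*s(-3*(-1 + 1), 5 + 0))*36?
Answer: 76500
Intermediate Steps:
s(B, Z) = -15 + 20*Z (s(B, Z) = -15 + 5*(Z*(2 + 2)) = -15 + 5*(Z*4) = -15 + 5*(4*Z) = -15 + 20*Z)
(25*s(-3*(-1 + 1), 5 + 0))*36 = (25*(-15 + 20*(5 + 0)))*36 = (25*(-15 + 20*5))*36 = (25*(-15 + 100))*36 = (25*85)*36 = 2125*36 = 76500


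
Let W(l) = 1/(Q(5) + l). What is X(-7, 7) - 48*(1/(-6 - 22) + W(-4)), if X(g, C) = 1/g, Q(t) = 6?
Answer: -157/7 ≈ -22.429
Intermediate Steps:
W(l) = 1/(6 + l)
X(-7, 7) - 48*(1/(-6 - 22) + W(-4)) = 1/(-7) - 48*(1/(-6 - 22) + 1/(6 - 4)) = -⅐ - 48*(1/(-28) + 1/2) = -⅐ - 48*(-1/28 + ½) = -⅐ - 48*13/28 = -⅐ - 156/7 = -157/7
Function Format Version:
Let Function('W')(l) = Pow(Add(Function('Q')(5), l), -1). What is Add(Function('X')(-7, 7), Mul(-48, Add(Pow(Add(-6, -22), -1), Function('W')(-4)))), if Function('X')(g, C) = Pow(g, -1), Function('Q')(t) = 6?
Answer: Rational(-157, 7) ≈ -22.429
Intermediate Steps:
Function('W')(l) = Pow(Add(6, l), -1)
Add(Function('X')(-7, 7), Mul(-48, Add(Pow(Add(-6, -22), -1), Function('W')(-4)))) = Add(Pow(-7, -1), Mul(-48, Add(Pow(Add(-6, -22), -1), Pow(Add(6, -4), -1)))) = Add(Rational(-1, 7), Mul(-48, Add(Pow(-28, -1), Pow(2, -1)))) = Add(Rational(-1, 7), Mul(-48, Add(Rational(-1, 28), Rational(1, 2)))) = Add(Rational(-1, 7), Mul(-48, Rational(13, 28))) = Add(Rational(-1, 7), Rational(-156, 7)) = Rational(-157, 7)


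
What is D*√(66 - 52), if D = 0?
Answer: 0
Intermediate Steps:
D*√(66 - 52) = 0*√(66 - 52) = 0*√14 = 0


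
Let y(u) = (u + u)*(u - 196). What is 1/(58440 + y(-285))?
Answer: 1/332610 ≈ 3.0065e-6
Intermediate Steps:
y(u) = 2*u*(-196 + u) (y(u) = (2*u)*(-196 + u) = 2*u*(-196 + u))
1/(58440 + y(-285)) = 1/(58440 + 2*(-285)*(-196 - 285)) = 1/(58440 + 2*(-285)*(-481)) = 1/(58440 + 274170) = 1/332610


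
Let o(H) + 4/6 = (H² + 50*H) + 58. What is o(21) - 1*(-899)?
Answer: 7342/3 ≈ 2447.3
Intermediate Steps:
o(H) = 172/3 + H² + 50*H (o(H) = -⅔ + ((H² + 50*H) + 58) = -⅔ + (58 + H² + 50*H) = 172/3 + H² + 50*H)
o(21) - 1*(-899) = (172/3 + 21² + 50*21) - 1*(-899) = (172/3 + 441 + 1050) + 899 = 4645/3 + 899 = 7342/3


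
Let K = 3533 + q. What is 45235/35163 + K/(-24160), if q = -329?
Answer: 245053837/212384520 ≈ 1.1538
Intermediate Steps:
K = 3204 (K = 3533 - 329 = 3204)
45235/35163 + K/(-24160) = 45235/35163 + 3204/(-24160) = 45235*(1/35163) + 3204*(-1/24160) = 45235/35163 - 801/6040 = 245053837/212384520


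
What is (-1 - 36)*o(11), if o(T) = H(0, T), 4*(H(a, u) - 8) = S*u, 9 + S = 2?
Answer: 1665/4 ≈ 416.25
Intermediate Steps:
S = -7 (S = -9 + 2 = -7)
H(a, u) = 8 - 7*u/4 (H(a, u) = 8 + (-7*u)/4 = 8 - 7*u/4)
o(T) = 8 - 7*T/4
(-1 - 36)*o(11) = (-1 - 36)*(8 - 7/4*11) = -37*(8 - 77/4) = -37*(-45/4) = 1665/4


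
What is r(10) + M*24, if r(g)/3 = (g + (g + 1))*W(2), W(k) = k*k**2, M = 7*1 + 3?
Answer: 744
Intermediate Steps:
M = 10 (M = 7 + 3 = 10)
W(k) = k**3
r(g) = 24 + 48*g (r(g) = 3*((g + (g + 1))*2**3) = 3*((g + (1 + g))*8) = 3*((1 + 2*g)*8) = 3*(8 + 16*g) = 24 + 48*g)
r(10) + M*24 = (24 + 48*10) + 10*24 = (24 + 480) + 240 = 504 + 240 = 744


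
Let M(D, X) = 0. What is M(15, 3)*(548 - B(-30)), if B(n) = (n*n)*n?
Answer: 0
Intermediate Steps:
B(n) = n**3 (B(n) = n**2*n = n**3)
M(15, 3)*(548 - B(-30)) = 0*(548 - 1*(-30)**3) = 0*(548 - 1*(-27000)) = 0*(548 + 27000) = 0*27548 = 0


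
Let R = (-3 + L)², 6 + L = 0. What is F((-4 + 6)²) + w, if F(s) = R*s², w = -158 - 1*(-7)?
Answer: 1145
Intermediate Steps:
L = -6 (L = -6 + 0 = -6)
R = 81 (R = (-3 - 6)² = (-9)² = 81)
w = -151 (w = -158 + 7 = -151)
F(s) = 81*s²
F((-4 + 6)²) + w = 81*((-4 + 6)²)² - 151 = 81*(2²)² - 151 = 81*4² - 151 = 81*16 - 151 = 1296 - 151 = 1145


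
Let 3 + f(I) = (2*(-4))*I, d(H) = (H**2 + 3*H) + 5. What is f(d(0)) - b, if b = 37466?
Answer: -37509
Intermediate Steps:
d(H) = 5 + H**2 + 3*H
f(I) = -3 - 8*I (f(I) = -3 + (2*(-4))*I = -3 - 8*I)
f(d(0)) - b = (-3 - 8*(5 + 0**2 + 3*0)) - 1*37466 = (-3 - 8*(5 + 0 + 0)) - 37466 = (-3 - 8*5) - 37466 = (-3 - 40) - 37466 = -43 - 37466 = -37509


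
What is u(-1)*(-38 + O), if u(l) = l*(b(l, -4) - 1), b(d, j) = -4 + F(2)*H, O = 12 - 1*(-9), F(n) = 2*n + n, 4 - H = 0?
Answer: 323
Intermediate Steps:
H = 4 (H = 4 - 1*0 = 4 + 0 = 4)
F(n) = 3*n
O = 21 (O = 12 + 9 = 21)
b(d, j) = 20 (b(d, j) = -4 + (3*2)*4 = -4 + 6*4 = -4 + 24 = 20)
u(l) = 19*l (u(l) = l*(20 - 1) = l*19 = 19*l)
u(-1)*(-38 + O) = (19*(-1))*(-38 + 21) = -19*(-17) = 323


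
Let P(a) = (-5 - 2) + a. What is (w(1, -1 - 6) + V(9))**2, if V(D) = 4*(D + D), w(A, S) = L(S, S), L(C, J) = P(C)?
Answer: 3364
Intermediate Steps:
P(a) = -7 + a
L(C, J) = -7 + C
w(A, S) = -7 + S
V(D) = 8*D (V(D) = 4*(2*D) = 8*D)
(w(1, -1 - 6) + V(9))**2 = ((-7 + (-1 - 6)) + 8*9)**2 = ((-7 - 7) + 72)**2 = (-14 + 72)**2 = 58**2 = 3364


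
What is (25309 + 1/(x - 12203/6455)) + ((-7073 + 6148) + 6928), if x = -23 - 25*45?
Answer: 232414659961/7422543 ≈ 31312.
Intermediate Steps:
x = -1148 (x = -23 - 1125 = -1148)
(25309 + 1/(x - 12203/6455)) + ((-7073 + 6148) + 6928) = (25309 + 1/(-1148 - 12203/6455)) + ((-7073 + 6148) + 6928) = (25309 + 1/(-1148 - 12203*1/6455)) + (-925 + 6928) = (25309 + 1/(-1148 - 12203/6455)) + 6003 = (25309 + 1/(-7422543/6455)) + 6003 = (25309 - 6455/7422543) + 6003 = 187857134332/7422543 + 6003 = 232414659961/7422543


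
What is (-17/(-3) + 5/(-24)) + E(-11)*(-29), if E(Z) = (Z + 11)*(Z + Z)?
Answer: 131/24 ≈ 5.4583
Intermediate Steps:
E(Z) = 2*Z*(11 + Z) (E(Z) = (11 + Z)*(2*Z) = 2*Z*(11 + Z))
(-17/(-3) + 5/(-24)) + E(-11)*(-29) = (-17/(-3) + 5/(-24)) + (2*(-11)*(11 - 11))*(-29) = (-17*(-1/3) + 5*(-1/24)) + (2*(-11)*0)*(-29) = (17/3 - 5/24) + 0*(-29) = 131/24 + 0 = 131/24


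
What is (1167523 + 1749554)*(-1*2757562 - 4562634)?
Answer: -21353575387092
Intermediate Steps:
(1167523 + 1749554)*(-1*2757562 - 4562634) = 2917077*(-2757562 - 4562634) = 2917077*(-7320196) = -21353575387092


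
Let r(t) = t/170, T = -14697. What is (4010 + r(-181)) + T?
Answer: -1816971/170 ≈ -10688.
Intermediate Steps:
r(t) = t/170 (r(t) = t*(1/170) = t/170)
(4010 + r(-181)) + T = (4010 + (1/170)*(-181)) - 14697 = (4010 - 181/170) - 14697 = 681519/170 - 14697 = -1816971/170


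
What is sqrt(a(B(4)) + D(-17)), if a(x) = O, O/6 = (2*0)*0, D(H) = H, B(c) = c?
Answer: I*sqrt(17) ≈ 4.1231*I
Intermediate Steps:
O = 0 (O = 6*((2*0)*0) = 6*(0*0) = 6*0 = 0)
a(x) = 0
sqrt(a(B(4)) + D(-17)) = sqrt(0 - 17) = sqrt(-17) = I*sqrt(17)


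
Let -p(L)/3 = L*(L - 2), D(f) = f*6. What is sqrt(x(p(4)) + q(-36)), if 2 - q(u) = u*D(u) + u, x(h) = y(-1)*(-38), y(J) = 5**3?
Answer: 2*I*sqrt(3122) ≈ 111.75*I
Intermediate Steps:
y(J) = 125
D(f) = 6*f
p(L) = -3*L*(-2 + L) (p(L) = -3*L*(L - 2) = -3*L*(-2 + L))
x(h) = -4750 (x(h) = 125*(-38) = -4750)
q(u) = 2 - u - 6*u**2 (q(u) = 2 - (u*(6*u) + u) = 2 - (6*u**2 + u) = 2 - (u + 6*u**2) = 2 + (-u - 6*u**2) = 2 - u - 6*u**2)
sqrt(x(p(4)) + q(-36)) = sqrt(-4750 + (2 - 1*(-36) - 6*(-36)**2)) = sqrt(-4750 + (2 + 36 - 6*1296)) = sqrt(-4750 + (2 + 36 - 7776)) = sqrt(-4750 - 7738) = sqrt(-12488) = 2*I*sqrt(3122)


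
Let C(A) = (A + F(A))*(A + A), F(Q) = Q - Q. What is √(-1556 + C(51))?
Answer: √3646 ≈ 60.382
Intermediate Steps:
F(Q) = 0
C(A) = 2*A² (C(A) = (A + 0)*(A + A) = A*(2*A) = 2*A²)
√(-1556 + C(51)) = √(-1556 + 2*51²) = √(-1556 + 2*2601) = √(-1556 + 5202) = √3646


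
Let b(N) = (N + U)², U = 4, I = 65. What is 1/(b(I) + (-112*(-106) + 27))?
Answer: 1/16660 ≈ 6.0024e-5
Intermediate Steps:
b(N) = (4 + N)² (b(N) = (N + 4)² = (4 + N)²)
1/(b(I) + (-112*(-106) + 27)) = 1/((4 + 65)² + (-112*(-106) + 27)) = 1/(69² + (11872 + 27)) = 1/(4761 + 11899) = 1/16660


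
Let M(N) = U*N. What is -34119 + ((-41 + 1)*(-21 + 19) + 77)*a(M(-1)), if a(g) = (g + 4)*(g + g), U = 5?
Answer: -32549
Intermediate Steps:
M(N) = 5*N
a(g) = 2*g*(4 + g) (a(g) = (4 + g)*(2*g) = 2*g*(4 + g))
-34119 + ((-41 + 1)*(-21 + 19) + 77)*a(M(-1)) = -34119 + ((-41 + 1)*(-21 + 19) + 77)*(2*(5*(-1))*(4 + 5*(-1))) = -34119 + (-40*(-2) + 77)*(2*(-5)*(4 - 5)) = -34119 + (80 + 77)*(2*(-5)*(-1)) = -34119 + 157*10 = -34119 + 1570 = -32549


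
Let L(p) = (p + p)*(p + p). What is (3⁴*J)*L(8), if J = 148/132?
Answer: 255744/11 ≈ 23249.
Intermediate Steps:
L(p) = 4*p² (L(p) = (2*p)*(2*p) = 4*p²)
J = 37/33 (J = 148*(1/132) = 37/33 ≈ 1.1212)
(3⁴*J)*L(8) = (3⁴*(37/33))*(4*8²) = (81*(37/33))*(4*64) = (999/11)*256 = 255744/11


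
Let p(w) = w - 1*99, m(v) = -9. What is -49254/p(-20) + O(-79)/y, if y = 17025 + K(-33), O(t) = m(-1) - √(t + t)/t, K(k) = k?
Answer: 92991433/224672 + I*√158/1342368 ≈ 413.9 + 9.3639e-6*I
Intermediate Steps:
p(w) = -99 + w (p(w) = w - 99 = -99 + w)
O(t) = -9 - √2/√t (O(t) = -9 - √(t + t)/t = -9 - √(2*t)/t = -9 - √2*√t/t = -9 - √2/√t)
y = 16992 (y = 17025 - 33 = 16992)
-49254/p(-20) + O(-79)/y = -49254/(-99 - 20) + (-9 - √2/√(-79))/16992 = -49254/(-119) + (-9 - √2*(-I*√79/79))*(1/16992) = -49254*(-1/119) + (-9 + I*√158/79)*(1/16992) = 49254/119 + (-1/1888 + I*√158/1342368) = 92991433/224672 + I*√158/1342368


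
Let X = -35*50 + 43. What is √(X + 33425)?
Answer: √31718 ≈ 178.10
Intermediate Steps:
X = -1707 (X = -1750 + 43 = -1707)
√(X + 33425) = √(-1707 + 33425) = √31718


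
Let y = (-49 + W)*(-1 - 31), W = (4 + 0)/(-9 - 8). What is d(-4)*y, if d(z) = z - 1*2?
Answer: -160704/17 ≈ -9453.2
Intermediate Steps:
d(z) = -2 + z (d(z) = z - 2 = -2 + z)
W = -4/17 (W = 4/(-17) = 4*(-1/17) = -4/17 ≈ -0.23529)
y = 26784/17 (y = (-49 - 4/17)*(-1 - 31) = -837/17*(-32) = 26784/17 ≈ 1575.5)
d(-4)*y = (-2 - 4)*(26784/17) = -6*26784/17 = -160704/17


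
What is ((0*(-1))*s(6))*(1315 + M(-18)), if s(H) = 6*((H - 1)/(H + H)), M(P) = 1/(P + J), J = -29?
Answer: 0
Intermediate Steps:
M(P) = 1/(-29 + P) (M(P) = 1/(P - 29) = 1/(-29 + P))
s(H) = 3*(-1 + H)/H (s(H) = 6*((-1 + H)/((2*H))) = 6*((-1 + H)*(1/(2*H))) = 6*((-1 + H)/(2*H)) = 3*(-1 + H)/H)
((0*(-1))*s(6))*(1315 + M(-18)) = ((0*(-1))*(3 - 3/6))*(1315 + 1/(-29 - 18)) = (0*(3 - 3*⅙))*(1315 + 1/(-47)) = (0*(3 - ½))*(1315 - 1/47) = (0*(5/2))*(61804/47) = 0*(61804/47) = 0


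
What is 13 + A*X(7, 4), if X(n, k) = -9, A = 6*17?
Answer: -905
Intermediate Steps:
A = 102
13 + A*X(7, 4) = 13 + 102*(-9) = 13 - 918 = -905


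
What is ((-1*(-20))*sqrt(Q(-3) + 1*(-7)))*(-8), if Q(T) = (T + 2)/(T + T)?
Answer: -80*I*sqrt(246)/3 ≈ -418.25*I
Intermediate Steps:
Q(T) = (2 + T)/(2*T) (Q(T) = (2 + T)/((2*T)) = (2 + T)*(1/(2*T)) = (2 + T)/(2*T))
((-1*(-20))*sqrt(Q(-3) + 1*(-7)))*(-8) = ((-1*(-20))*sqrt((1/2)*(2 - 3)/(-3) + 1*(-7)))*(-8) = (20*sqrt((1/2)*(-1/3)*(-1) - 7))*(-8) = (20*sqrt(1/6 - 7))*(-8) = (20*sqrt(-41/6))*(-8) = (20*(I*sqrt(246)/6))*(-8) = (10*I*sqrt(246)/3)*(-8) = -80*I*sqrt(246)/3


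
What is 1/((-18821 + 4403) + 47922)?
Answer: 1/33504 ≈ 2.9847e-5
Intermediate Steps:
1/((-18821 + 4403) + 47922) = 1/(-14418 + 47922) = 1/33504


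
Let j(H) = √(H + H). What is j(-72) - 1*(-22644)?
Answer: 22644 + 12*I ≈ 22644.0 + 12.0*I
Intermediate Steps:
j(H) = √2*√H (j(H) = √(2*H) = √2*√H)
j(-72) - 1*(-22644) = √2*√(-72) - 1*(-22644) = √2*(6*I*√2) + 22644 = 12*I + 22644 = 22644 + 12*I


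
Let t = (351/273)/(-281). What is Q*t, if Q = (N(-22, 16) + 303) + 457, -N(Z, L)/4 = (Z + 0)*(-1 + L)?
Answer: -18720/1967 ≈ -9.5170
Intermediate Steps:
N(Z, L) = -4*Z*(-1 + L) (N(Z, L) = -4*(Z + 0)*(-1 + L) = -4*Z*(-1 + L))
Q = 2080 (Q = (4*(-22)*(1 - 1*16) + 303) + 457 = (4*(-22)*(1 - 16) + 303) + 457 = (4*(-22)*(-15) + 303) + 457 = (1320 + 303) + 457 = 1623 + 457 = 2080)
t = -9/1967 (t = (351*(1/273))*(-1/281) = (9/7)*(-1/281) = -9/1967 ≈ -0.0045755)
Q*t = 2080*(-9/1967) = -18720/1967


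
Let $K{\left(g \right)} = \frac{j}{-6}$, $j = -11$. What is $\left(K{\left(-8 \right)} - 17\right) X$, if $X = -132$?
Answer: $2002$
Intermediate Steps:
$K{\left(g \right)} = \frac{11}{6}$ ($K{\left(g \right)} = - \frac{11}{-6} = \left(-11\right) \left(- \frac{1}{6}\right) = \frac{11}{6}$)
$\left(K{\left(-8 \right)} - 17\right) X = \left(\frac{11}{6} - 17\right) \left(-132\right) = \left(- \frac{91}{6}\right) \left(-132\right) = 2002$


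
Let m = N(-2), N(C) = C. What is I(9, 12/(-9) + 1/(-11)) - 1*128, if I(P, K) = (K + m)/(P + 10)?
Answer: -80369/627 ≈ -128.18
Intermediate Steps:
m = -2
I(P, K) = (-2 + K)/(10 + P) (I(P, K) = (K - 2)/(P + 10) = (-2 + K)/(10 + P))
I(9, 12/(-9) + 1/(-11)) - 1*128 = (-2 + (12/(-9) + 1/(-11)))/(10 + 9) - 1*128 = (-2 + (12*(-1/9) + 1*(-1/11)))/19 - 128 = (-2 + (-4/3 - 1/11))/19 - 128 = (-2 - 47/33)/19 - 128 = (1/19)*(-113/33) - 128 = -113/627 - 128 = -80369/627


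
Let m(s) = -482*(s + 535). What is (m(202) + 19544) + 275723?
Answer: -59967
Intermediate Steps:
m(s) = -257870 - 482*s (m(s) = -482*(535 + s) = -257870 - 482*s)
(m(202) + 19544) + 275723 = ((-257870 - 482*202) + 19544) + 275723 = ((-257870 - 97364) + 19544) + 275723 = (-355234 + 19544) + 275723 = -335690 + 275723 = -59967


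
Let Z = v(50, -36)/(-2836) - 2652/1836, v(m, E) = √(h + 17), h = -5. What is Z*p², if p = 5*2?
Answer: -1300/9 - 50*√3/709 ≈ -144.57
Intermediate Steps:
v(m, E) = 2*√3 (v(m, E) = √(-5 + 17) = √12 = 2*√3)
p = 10
Z = -13/9 - √3/1418 (Z = (2*√3)/(-2836) - 2652/1836 = (2*√3)*(-1/2836) - 2652*1/1836 = -√3/1418 - 13/9 = -13/9 - √3/1418 ≈ -1.4457)
Z*p² = (-13/9 - √3/1418)*10² = (-13/9 - √3/1418)*100 = -1300/9 - 50*√3/709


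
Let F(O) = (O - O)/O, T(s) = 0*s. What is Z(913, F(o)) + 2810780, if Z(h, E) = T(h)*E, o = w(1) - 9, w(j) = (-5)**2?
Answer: 2810780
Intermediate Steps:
w(j) = 25
T(s) = 0
o = 16 (o = 25 - 9 = 16)
F(O) = 0 (F(O) = 0/O = 0)
Z(h, E) = 0 (Z(h, E) = 0*E = 0)
Z(913, F(o)) + 2810780 = 0 + 2810780 = 2810780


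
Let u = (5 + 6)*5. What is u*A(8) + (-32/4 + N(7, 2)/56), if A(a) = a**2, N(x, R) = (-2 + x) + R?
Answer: 28097/8 ≈ 3512.1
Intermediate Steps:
N(x, R) = -2 + R + x
u = 55 (u = 11*5 = 55)
u*A(8) + (-32/4 + N(7, 2)/56) = 55*8**2 + (-32/4 + (-2 + 2 + 7)/56) = 55*64 + (-32*1/4 + 7*(1/56)) = 3520 + (-8 + 1/8) = 3520 - 63/8 = 28097/8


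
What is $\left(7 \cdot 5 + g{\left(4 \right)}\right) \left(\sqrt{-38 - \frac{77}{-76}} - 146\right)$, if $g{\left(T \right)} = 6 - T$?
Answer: $-5402 + \frac{37 i \sqrt{53409}}{38} \approx -5402.0 + 225.02 i$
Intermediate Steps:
$\left(7 \cdot 5 + g{\left(4 \right)}\right) \left(\sqrt{-38 - \frac{77}{-76}} - 146\right) = \left(7 \cdot 5 + \left(6 - 4\right)\right) \left(\sqrt{-38 - \frac{77}{-76}} - 146\right) = \left(35 + \left(6 - 4\right)\right) \left(\sqrt{-38 - - \frac{77}{76}} - 146\right) = \left(35 + 2\right) \left(\sqrt{-38 + \frac{77}{76}} - 146\right) = 37 \left(\sqrt{- \frac{2811}{76}} - 146\right) = 37 \left(\frac{i \sqrt{53409}}{38} - 146\right) = 37 \left(-146 + \frac{i \sqrt{53409}}{38}\right) = -5402 + \frac{37 i \sqrt{53409}}{38}$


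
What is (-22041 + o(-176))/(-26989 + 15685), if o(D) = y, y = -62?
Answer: 22103/11304 ≈ 1.9553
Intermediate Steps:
o(D) = -62
(-22041 + o(-176))/(-26989 + 15685) = (-22041 - 62)/(-26989 + 15685) = -22103/(-11304) = -22103*(-1/11304) = 22103/11304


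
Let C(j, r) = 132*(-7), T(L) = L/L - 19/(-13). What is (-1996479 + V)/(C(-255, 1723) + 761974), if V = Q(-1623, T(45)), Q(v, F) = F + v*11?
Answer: -13093142/4946825 ≈ -2.6468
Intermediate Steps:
T(L) = 32/13 (T(L) = 1 - 19*(-1/13) = 1 + 19/13 = 32/13)
Q(v, F) = F + 11*v
V = -232057/13 (V = 32/13 + 11*(-1623) = 32/13 - 17853 = -232057/13 ≈ -17851.)
C(j, r) = -924
(-1996479 + V)/(C(-255, 1723) + 761974) = (-1996479 - 232057/13)/(-924 + 761974) = -26186284/13/761050 = -26186284/13*1/761050 = -13093142/4946825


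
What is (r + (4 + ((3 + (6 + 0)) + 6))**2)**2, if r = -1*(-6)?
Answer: 134689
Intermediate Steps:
r = 6
(r + (4 + ((3 + (6 + 0)) + 6))**2)**2 = (6 + (4 + ((3 + (6 + 0)) + 6))**2)**2 = (6 + (4 + ((3 + 6) + 6))**2)**2 = (6 + (4 + (9 + 6))**2)**2 = (6 + (4 + 15)**2)**2 = (6 + 19**2)**2 = (6 + 361)**2 = 367**2 = 134689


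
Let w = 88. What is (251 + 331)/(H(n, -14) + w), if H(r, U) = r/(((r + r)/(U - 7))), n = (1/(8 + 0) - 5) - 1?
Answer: 1164/155 ≈ 7.5097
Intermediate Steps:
n = -47/8 (n = (1/8 - 5) - 1 = (⅛ - 5) - 1 = -39/8 - 1 = -47/8 ≈ -5.8750)
H(r, U) = -7/2 + U/2 (H(r, U) = r/(((2*r)/(-7 + U))) = r/((2*r/(-7 + U))) = r*((-7 + U)/(2*r)) = -7/2 + U/2)
(251 + 331)/(H(n, -14) + w) = (251 + 331)/((-7/2 + (½)*(-14)) + 88) = 582/((-7/2 - 7) + 88) = 582/(-21/2 + 88) = 582/(155/2) = 582*(2/155) = 1164/155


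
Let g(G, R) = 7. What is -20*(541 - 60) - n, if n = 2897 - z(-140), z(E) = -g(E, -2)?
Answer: -12524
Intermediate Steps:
z(E) = -7 (z(E) = -1*7 = -7)
n = 2904 (n = 2897 - 1*(-7) = 2897 + 7 = 2904)
-20*(541 - 60) - n = -20*(541 - 60) - 1*2904 = -20*481 - 2904 = -9620 - 2904 = -12524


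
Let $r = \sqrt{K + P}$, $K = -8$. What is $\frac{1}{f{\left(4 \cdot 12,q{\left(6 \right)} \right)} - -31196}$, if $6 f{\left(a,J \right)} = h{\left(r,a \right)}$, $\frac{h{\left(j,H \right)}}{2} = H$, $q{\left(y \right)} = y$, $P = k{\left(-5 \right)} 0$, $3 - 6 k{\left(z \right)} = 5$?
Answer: $\frac{1}{31212} \approx 3.2039 \cdot 10^{-5}$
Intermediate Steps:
$k{\left(z \right)} = - \frac{1}{3}$ ($k{\left(z \right)} = \frac{1}{2} - \frac{5}{6} = - \frac{1}{3}$)
$P = 0$ ($P = \left(- \frac{1}{3}\right) 0 = 0$)
$r = 2 i \sqrt{2}$ ($r = \sqrt{-8 + 0} = \sqrt{-8} = 2 i \sqrt{2} \approx 2.8284 i$)
$h{\left(j,H \right)} = 2 H$
$f{\left(a,J \right)} = \frac{a}{3}$ ($f{\left(a,J \right)} = \frac{2 a}{6} = \frac{a}{3}$)
$\frac{1}{f{\left(4 \cdot 12,q{\left(6 \right)} \right)} - -31196} = \frac{1}{\frac{4 \cdot 12}{3} - -31196} = \frac{1}{\frac{1}{3} \cdot 48 + 31196} = \frac{1}{16 + 31196} = \frac{1}{31212}$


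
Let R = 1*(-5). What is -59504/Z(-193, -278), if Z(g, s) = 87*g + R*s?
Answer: 59504/15401 ≈ 3.8636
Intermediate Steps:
R = -5
Z(g, s) = -5*s + 87*g (Z(g, s) = 87*g - 5*s = -5*s + 87*g)
-59504/Z(-193, -278) = -59504/(-5*(-278) + 87*(-193)) = -59504/(1390 - 16791) = -59504/(-15401) = -59504*(-1/15401) = 59504/15401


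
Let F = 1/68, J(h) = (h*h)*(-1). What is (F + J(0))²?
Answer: 1/4624 ≈ 0.00021626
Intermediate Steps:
J(h) = -h² (J(h) = h²*(-1) = -h²)
F = 1/68 ≈ 0.014706
(F + J(0))² = (1/68 - 1*0²)² = (1/68 - 1*0)² = (1/68 + 0)² = (1/68)² = 1/4624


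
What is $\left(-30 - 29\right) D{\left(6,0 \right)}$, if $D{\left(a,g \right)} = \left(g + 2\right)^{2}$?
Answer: $-236$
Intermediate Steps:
$D{\left(a,g \right)} = \left(2 + g\right)^{2}$
$\left(-30 - 29\right) D{\left(6,0 \right)} = \left(-30 - 29\right) \left(2 + 0\right)^{2} = - 59 \cdot 2^{2} = \left(-59\right) 4 = -236$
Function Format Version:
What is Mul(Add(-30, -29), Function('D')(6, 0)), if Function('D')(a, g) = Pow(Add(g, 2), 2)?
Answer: -236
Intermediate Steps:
Function('D')(a, g) = Pow(Add(2, g), 2)
Mul(Add(-30, -29), Function('D')(6, 0)) = Mul(Add(-30, -29), Pow(Add(2, 0), 2)) = Mul(-59, Pow(2, 2)) = Mul(-59, 4) = -236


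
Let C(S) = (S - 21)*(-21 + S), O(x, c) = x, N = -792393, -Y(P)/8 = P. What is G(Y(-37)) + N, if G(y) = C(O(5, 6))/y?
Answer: -29318509/37 ≈ -7.9239e+5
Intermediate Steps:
Y(P) = -8*P
C(S) = (-21 + S)² (C(S) = (-21 + S)*(-21 + S) = (-21 + S)²)
G(y) = 256/y (G(y) = (-21 + 5)²/y = (-16)²/y = 256/y)
G(Y(-37)) + N = 256/((-8*(-37))) - 792393 = 256/296 - 792393 = 256*(1/296) - 792393 = 32/37 - 792393 = -29318509/37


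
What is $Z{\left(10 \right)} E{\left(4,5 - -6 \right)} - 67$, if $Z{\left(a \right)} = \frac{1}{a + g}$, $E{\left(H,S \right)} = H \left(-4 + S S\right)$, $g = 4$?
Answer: $- \frac{235}{7} \approx -33.571$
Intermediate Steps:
$E{\left(H,S \right)} = H \left(-4 + S^{2}\right)$
$Z{\left(a \right)} = \frac{1}{4 + a}$ ($Z{\left(a \right)} = \frac{1}{a + 4} = \frac{1}{4 + a}$)
$Z{\left(10 \right)} E{\left(4,5 - -6 \right)} - 67 = \frac{4 \left(-4 + \left(5 - -6\right)^{2}\right)}{4 + 10} - 67 = \frac{4 \left(-4 + \left(5 + 6\right)^{2}\right)}{14} - 67 = \frac{4 \left(-4 + 11^{2}\right)}{14} - 67 = \frac{4 \left(-4 + 121\right)}{14} - 67 = \frac{4 \cdot 117}{14} - 67 = \frac{1}{14} \cdot 468 - 67 = \frac{234}{7} - 67 = - \frac{235}{7}$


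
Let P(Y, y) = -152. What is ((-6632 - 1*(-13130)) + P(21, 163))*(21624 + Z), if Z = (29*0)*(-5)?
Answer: 137225904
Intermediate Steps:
Z = 0 (Z = 0*(-5) = 0)
((-6632 - 1*(-13130)) + P(21, 163))*(21624 + Z) = ((-6632 - 1*(-13130)) - 152)*(21624 + 0) = ((-6632 + 13130) - 152)*21624 = (6498 - 152)*21624 = 6346*21624 = 137225904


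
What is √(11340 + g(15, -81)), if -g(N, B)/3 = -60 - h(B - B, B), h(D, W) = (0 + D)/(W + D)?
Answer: 48*√5 ≈ 107.33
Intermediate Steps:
h(D, W) = D/(D + W)
g(N, B) = 180 (g(N, B) = -3*(-60 - (B - B)/((B - B) + B)) = -3*(-60 - 0/(0 + B)) = -3*(-60 - 0/B) = -3*(-60 - 1*0) = -3*(-60 + 0) = -3*(-60) = 180)
√(11340 + g(15, -81)) = √(11340 + 180) = √11520 = 48*√5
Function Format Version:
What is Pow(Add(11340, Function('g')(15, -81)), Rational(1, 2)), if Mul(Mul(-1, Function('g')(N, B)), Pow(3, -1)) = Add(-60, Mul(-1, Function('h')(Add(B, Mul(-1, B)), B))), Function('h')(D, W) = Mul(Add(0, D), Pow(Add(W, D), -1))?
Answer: Mul(48, Pow(5, Rational(1, 2))) ≈ 107.33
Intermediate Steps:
Function('h')(D, W) = Mul(D, Pow(Add(D, W), -1))
Function('g')(N, B) = 180 (Function('g')(N, B) = Mul(-3, Add(-60, Mul(-1, Mul(Add(B, Mul(-1, B)), Pow(Add(Add(B, Mul(-1, B)), B), -1))))) = Mul(-3, Add(-60, Mul(-1, Mul(0, Pow(Add(0, B), -1))))) = Mul(-3, Add(-60, Mul(-1, Mul(0, Pow(B, -1))))) = Mul(-3, Add(-60, Mul(-1, 0))) = Mul(-3, Add(-60, 0)) = Mul(-3, -60) = 180)
Pow(Add(11340, Function('g')(15, -81)), Rational(1, 2)) = Pow(Add(11340, 180), Rational(1, 2)) = Pow(11520, Rational(1, 2)) = Mul(48, Pow(5, Rational(1, 2)))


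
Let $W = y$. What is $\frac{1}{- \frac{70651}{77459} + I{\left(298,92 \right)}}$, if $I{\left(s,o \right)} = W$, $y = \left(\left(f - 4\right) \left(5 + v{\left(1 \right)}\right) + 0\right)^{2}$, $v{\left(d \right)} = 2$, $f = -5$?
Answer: $\frac{77459}{307364120} \approx 0.00025201$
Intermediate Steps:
$y = 3969$ ($y = \left(\left(-5 - 4\right) \left(5 + 2\right) + 0\right)^{2} = \left(\left(-9\right) 7 + 0\right)^{2} = \left(-63 + 0\right)^{2} = \left(-63\right)^{2} = 3969$)
$W = 3969$
$I{\left(s,o \right)} = 3969$
$\frac{1}{- \frac{70651}{77459} + I{\left(298,92 \right)}} = \frac{1}{- \frac{70651}{77459} + 3969} = \frac{1}{\frac{307364120}{77459}} = \frac{77459}{307364120}$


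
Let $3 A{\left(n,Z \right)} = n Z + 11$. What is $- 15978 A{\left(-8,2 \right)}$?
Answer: $26630$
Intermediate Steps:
$A{\left(n,Z \right)} = \frac{11}{3} + \frac{Z n}{3}$ ($A{\left(n,Z \right)} = \frac{n Z + 11}{3} = \frac{Z n + 11}{3} = \frac{11 + Z n}{3} = \frac{11}{3} + \frac{Z n}{3}$)
$- 15978 A{\left(-8,2 \right)} = - 15978 \left(\frac{11}{3} + \frac{1}{3} \cdot 2 \left(-8\right)\right) = - 15978 \left(\frac{11}{3} - \frac{16}{3}\right) = \left(-15978\right) \left(- \frac{5}{3}\right) = 26630$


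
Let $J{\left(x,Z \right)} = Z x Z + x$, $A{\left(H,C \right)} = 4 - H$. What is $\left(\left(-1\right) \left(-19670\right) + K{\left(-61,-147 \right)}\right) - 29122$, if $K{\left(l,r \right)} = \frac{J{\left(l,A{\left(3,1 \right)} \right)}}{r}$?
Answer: $- \frac{1389322}{147} \approx -9451.2$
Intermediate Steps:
$J{\left(x,Z \right)} = x + x Z^{2}$ ($J{\left(x,Z \right)} = x Z^{2} + x = x + x Z^{2}$)
$K{\left(l,r \right)} = \frac{2 l}{r}$ ($K{\left(l,r \right)} = \frac{l \left(1 + \left(4 - 3\right)^{2}\right)}{r} = \frac{l \left(1 + 1^{2}\right)}{r} = \frac{l \left(1 + 1\right)}{r} = \frac{l 2}{r} = \frac{2 l}{r}$)
$\left(\left(-1\right) \left(-19670\right) + K{\left(-61,-147 \right)}\right) - 29122 = \left(\left(-1\right) \left(-19670\right) + 2 \left(-61\right) \frac{1}{-147}\right) - 29122 = \left(19670 + 2 \left(-61\right) \left(- \frac{1}{147}\right)\right) - 29122 = \left(19670 + \frac{122}{147}\right) - 29122 = \frac{2891612}{147} - 29122 = - \frac{1389322}{147}$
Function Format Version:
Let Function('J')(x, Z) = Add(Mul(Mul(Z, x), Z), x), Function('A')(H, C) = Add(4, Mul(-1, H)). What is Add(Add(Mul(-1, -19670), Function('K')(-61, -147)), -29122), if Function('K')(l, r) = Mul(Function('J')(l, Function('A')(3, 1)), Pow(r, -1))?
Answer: Rational(-1389322, 147) ≈ -9451.2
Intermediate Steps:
Function('J')(x, Z) = Add(x, Mul(x, Pow(Z, 2))) (Function('J')(x, Z) = Add(Mul(x, Pow(Z, 2)), x) = Add(x, Mul(x, Pow(Z, 2))))
Function('K')(l, r) = Mul(2, l, Pow(r, -1)) (Function('K')(l, r) = Mul(Mul(l, Add(1, Pow(Add(4, Mul(-1, 3)), 2))), Pow(r, -1)) = Mul(Mul(l, Add(1, Pow(Add(4, -3), 2))), Pow(r, -1)) = Mul(Mul(l, Add(1, Pow(1, 2))), Pow(r, -1)) = Mul(Mul(l, Add(1, 1)), Pow(r, -1)) = Mul(Mul(l, 2), Pow(r, -1)) = Mul(Mul(2, l), Pow(r, -1)) = Mul(2, l, Pow(r, -1)))
Add(Add(Mul(-1, -19670), Function('K')(-61, -147)), -29122) = Add(Add(Mul(-1, -19670), Mul(2, -61, Pow(-147, -1))), -29122) = Add(Add(19670, Mul(2, -61, Rational(-1, 147))), -29122) = Add(Add(19670, Rational(122, 147)), -29122) = Add(Rational(2891612, 147), -29122) = Rational(-1389322, 147)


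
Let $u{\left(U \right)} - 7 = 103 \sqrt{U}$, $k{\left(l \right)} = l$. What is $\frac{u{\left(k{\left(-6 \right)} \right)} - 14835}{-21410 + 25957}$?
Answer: $- \frac{14828}{4547} + \frac{103 i \sqrt{6}}{4547} \approx -3.2611 + 0.055487 i$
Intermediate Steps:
$u{\left(U \right)} = 7 + 103 \sqrt{U}$
$\frac{u{\left(k{\left(-6 \right)} \right)} - 14835}{-21410 + 25957} = \frac{\left(7 + 103 \sqrt{-6}\right) - 14835}{-21410 + 25957} = \frac{\left(7 + 103 i \sqrt{6}\right) - 14835}{4547} = \left(\left(7 + 103 i \sqrt{6}\right) - 14835\right) \frac{1}{4547} = \left(-14828 + 103 i \sqrt{6}\right) \frac{1}{4547} = - \frac{14828}{4547} + \frac{103 i \sqrt{6}}{4547}$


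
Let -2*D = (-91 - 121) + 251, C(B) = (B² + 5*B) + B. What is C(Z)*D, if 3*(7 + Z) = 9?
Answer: 156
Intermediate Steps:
Z = -4 (Z = -7 + (⅓)*9 = -7 + 3 = -4)
C(B) = B² + 6*B
D = -39/2 (D = -((-91 - 121) + 251)/2 = -(-212 + 251)/2 = -½*39 = -39/2 ≈ -19.500)
C(Z)*D = -4*(6 - 4)*(-39/2) = -4*2*(-39/2) = -8*(-39/2) = 156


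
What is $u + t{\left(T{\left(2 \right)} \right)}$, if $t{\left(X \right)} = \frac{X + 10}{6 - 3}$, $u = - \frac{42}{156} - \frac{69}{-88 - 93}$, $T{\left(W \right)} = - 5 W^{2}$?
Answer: $- \frac{45479}{14118} \approx -3.2213$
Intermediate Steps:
$u = \frac{527}{4706}$ ($u = \left(-42\right) \frac{1}{156} - \frac{69}{-181} = - \frac{7}{26} - - \frac{69}{181} = - \frac{7}{26} + \frac{69}{181} = \frac{527}{4706} \approx 0.11198$)
$t{\left(X \right)} = \frac{10}{3} + \frac{X}{3}$ ($t{\left(X \right)} = \frac{10 + X}{3} = \left(10 + X\right) \frac{1}{3} = \frac{10}{3} + \frac{X}{3}$)
$u + t{\left(T{\left(2 \right)} \right)} = \frac{527}{4706} + \left(\frac{10}{3} + \frac{\left(-5\right) 2^{2}}{3}\right) = \frac{527}{4706} + \left(\frac{10}{3} + \frac{\left(-5\right) 4}{3}\right) = \frac{527}{4706} + \left(\frac{10}{3} + \frac{1}{3} \left(-20\right)\right) = \frac{527}{4706} + \left(\frac{10}{3} - \frac{20}{3}\right) = \frac{527}{4706} - \frac{10}{3} = - \frac{45479}{14118}$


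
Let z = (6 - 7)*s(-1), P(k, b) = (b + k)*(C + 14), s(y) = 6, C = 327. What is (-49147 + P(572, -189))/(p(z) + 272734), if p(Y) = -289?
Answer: 27152/90815 ≈ 0.29898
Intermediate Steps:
P(k, b) = 341*b + 341*k (P(k, b) = (b + k)*(327 + 14) = (b + k)*341 = 341*b + 341*k)
z = -6 (z = (6 - 7)*6 = -1*6 = -6)
(-49147 + P(572, -189))/(p(z) + 272734) = (-49147 + (341*(-189) + 341*572))/(-289 + 272734) = (-49147 + (-64449 + 195052))/272445 = (-49147 + 130603)*(1/272445) = 81456*(1/272445) = 27152/90815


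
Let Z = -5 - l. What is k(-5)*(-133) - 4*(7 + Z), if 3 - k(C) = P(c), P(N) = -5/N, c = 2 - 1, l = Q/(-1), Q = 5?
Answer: -1092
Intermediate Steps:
l = -5 (l = 5/(-1) = 5*(-1) = -5)
Z = 0 (Z = -5 - 1*(-5) = -5 + 5 = 0)
c = 1
k(C) = 8 (k(C) = 3 - (-5)/1 = 3 - (-5) = 3 - 1*(-5) = 3 + 5 = 8)
k(-5)*(-133) - 4*(7 + Z) = 8*(-133) - 4*(7 + 0) = -1064 - 4*7 = -1064 - 28 = -1092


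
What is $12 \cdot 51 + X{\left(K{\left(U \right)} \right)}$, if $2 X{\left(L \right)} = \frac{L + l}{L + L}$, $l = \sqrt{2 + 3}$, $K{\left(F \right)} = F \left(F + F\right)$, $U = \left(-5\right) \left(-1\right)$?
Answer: $\frac{2449}{4} + \frac{\sqrt{5}}{200} \approx 612.26$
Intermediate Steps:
$U = 5$
$K{\left(F \right)} = 2 F^{2}$ ($K{\left(F \right)} = F 2 F = 2 F^{2}$)
$l = \sqrt{5} \approx 2.2361$
$X{\left(L \right)} = \frac{L + \sqrt{5}}{4 L}$ ($X{\left(L \right)} = \frac{\left(L + \sqrt{5}\right) \frac{1}{L + L}}{2} = \frac{\left(L + \sqrt{5}\right) \frac{1}{2 L}}{2} = \frac{\frac{1}{2} \frac{1}{L} \left(L + \sqrt{5}\right)}{2} = \frac{L + \sqrt{5}}{4 L}$)
$12 \cdot 51 + X{\left(K{\left(U \right)} \right)} = 12 \cdot 51 + \frac{2 \cdot 5^{2} + \sqrt{5}}{4 \cdot 2 \cdot 5^{2}} = 612 + \frac{2 \cdot 25 + \sqrt{5}}{4 \cdot 2 \cdot 25} = 612 + \frac{50 + \sqrt{5}}{4 \cdot 50} = 612 + \frac{1}{4} \cdot \frac{1}{50} \left(50 + \sqrt{5}\right) = 612 + \left(\frac{1}{4} + \frac{\sqrt{5}}{200}\right) = \frac{2449}{4} + \frac{\sqrt{5}}{200}$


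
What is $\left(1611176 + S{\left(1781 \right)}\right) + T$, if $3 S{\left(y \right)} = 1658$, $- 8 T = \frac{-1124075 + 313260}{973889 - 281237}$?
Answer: $\frac{2976979162069}{1847072} \approx 1.6117 \cdot 10^{6}$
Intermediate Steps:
$T = \frac{810815}{5541216}$ ($T = - \frac{\left(-1124075 + 313260\right) \frac{1}{973889 - 281237}}{8} = - \frac{\left(-810815\right) \frac{1}{692652}}{8} = \left(- \frac{1}{8}\right) \left(- \frac{810815}{692652}\right) = \frac{810815}{5541216} \approx 0.14632$)
$S{\left(y \right)} = \frac{1658}{3}$ ($S{\left(y \right)} = \frac{1}{3} \cdot 1658 = \frac{1658}{3}$)
$\left(1611176 + S{\left(1781 \right)}\right) + T = \left(1611176 + \frac{1658}{3}\right) + \frac{810815}{5541216} = \frac{4835186}{3} + \frac{810815}{5541216} = \frac{2976979162069}{1847072}$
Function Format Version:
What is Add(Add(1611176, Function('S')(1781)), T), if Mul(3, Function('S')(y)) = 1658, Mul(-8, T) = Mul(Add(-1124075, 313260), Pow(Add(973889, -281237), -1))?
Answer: Rational(2976979162069, 1847072) ≈ 1.6117e+6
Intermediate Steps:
T = Rational(810815, 5541216) (T = Mul(Rational(-1, 8), Mul(Add(-1124075, 313260), Pow(Add(973889, -281237), -1))) = Mul(Rational(-1, 8), Mul(-810815, Pow(692652, -1))) = Mul(Rational(-1, 8), Mul(-810815, Rational(1, 692652))) = Mul(Rational(-1, 8), Rational(-810815, 692652)) = Rational(810815, 5541216) ≈ 0.14632)
Function('S')(y) = Rational(1658, 3) (Function('S')(y) = Mul(Rational(1, 3), 1658) = Rational(1658, 3))
Add(Add(1611176, Function('S')(1781)), T) = Add(Add(1611176, Rational(1658, 3)), Rational(810815, 5541216)) = Add(Rational(4835186, 3), Rational(810815, 5541216)) = Rational(2976979162069, 1847072)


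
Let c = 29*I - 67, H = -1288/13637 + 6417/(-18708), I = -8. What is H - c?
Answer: 25389857757/85040332 ≈ 298.56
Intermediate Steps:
H = -37201511/85040332 (H = -1288*1/13637 + 6417*(-1/18708) = -1288/13637 - 2139/6236 = -37201511/85040332 ≈ -0.43746)
c = -299 (c = 29*(-8) - 67 = -232 - 67 = -299)
H - c = -37201511/85040332 - 1*(-299) = -37201511/85040332 + 299 = 25389857757/85040332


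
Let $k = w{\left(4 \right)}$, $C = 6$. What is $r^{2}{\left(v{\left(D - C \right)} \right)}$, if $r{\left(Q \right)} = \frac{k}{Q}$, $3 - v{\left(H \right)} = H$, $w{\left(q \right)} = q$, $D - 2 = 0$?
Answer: $\frac{16}{49} \approx 0.32653$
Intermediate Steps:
$D = 2$ ($D = 2 + 0 = 2$)
$v{\left(H \right)} = 3 - H$
$k = 4$
$r{\left(Q \right)} = \frac{4}{Q}$
$r^{2}{\left(v{\left(D - C \right)} \right)} = \left(\frac{4}{3 - \left(2 - 6\right)}\right)^{2} = \left(\frac{4}{3 - -4}\right)^{2} = \left(\frac{4}{3 + 4}\right)^{2} = \left(\frac{4}{7}\right)^{2} = \frac{16}{49}$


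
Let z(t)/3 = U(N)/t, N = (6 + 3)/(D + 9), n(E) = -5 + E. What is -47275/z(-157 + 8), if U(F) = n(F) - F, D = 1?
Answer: -1408795/3 ≈ -4.6960e+5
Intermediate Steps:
N = 9/10 (N = (6 + 3)/(1 + 9) = 9/10 ≈ 0.90000)
U(F) = -5 (U(F) = (-5 + F) - F = -5)
z(t) = -15/t (z(t) = 3*(-5/t) = -15/t)
-47275/z(-157 + 8) = -47275/((-15/(-157 + 8))) = -47275/((-15/(-149))) = -47275/((-15*(-1/149))) = -47275/15/149 = -47275*149/15 = -1408795/3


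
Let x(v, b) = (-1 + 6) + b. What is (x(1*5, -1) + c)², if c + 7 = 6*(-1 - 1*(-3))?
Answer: 81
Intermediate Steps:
x(v, b) = 5 + b
c = 5 (c = -7 + 6*(-1 - 1*(-3)) = -7 + 6*(-1 + 3) = -7 + 6*2 = -7 + 12 = 5)
(x(1*5, -1) + c)² = ((5 - 1) + 5)² = (4 + 5)² = 9² = 81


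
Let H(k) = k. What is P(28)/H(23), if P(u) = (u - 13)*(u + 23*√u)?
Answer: 420/23 + 30*√7 ≈ 97.633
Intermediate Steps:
P(u) = (-13 + u)*(u + 23*√u)
P(28)/H(23) = (28² - 598*√7 - 13*28 + 23*28^(3/2))/23 = (784 - 598*√7 - 364 + 23*(56*√7))*(1/23) = (784 - 598*√7 - 364 + 1288*√7)*(1/23) = (420 + 690*√7)*(1/23) = 420/23 + 30*√7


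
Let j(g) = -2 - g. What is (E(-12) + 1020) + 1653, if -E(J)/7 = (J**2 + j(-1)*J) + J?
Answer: 1665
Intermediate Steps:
E(J) = -7*J**2 (E(J) = -7*((J**2 + (-2 - 1*(-1))*J) + J) = -7*((J**2 + (-2 + 1)*J) + J) = -7*((J**2 - J) + J) = -7*J**2)
(E(-12) + 1020) + 1653 = (-7*(-12)**2 + 1020) + 1653 = (-7*144 + 1020) + 1653 = (-1008 + 1020) + 1653 = 12 + 1653 = 1665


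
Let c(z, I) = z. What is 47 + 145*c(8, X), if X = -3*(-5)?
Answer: 1207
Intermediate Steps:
X = 15
47 + 145*c(8, X) = 47 + 145*8 = 47 + 1160 = 1207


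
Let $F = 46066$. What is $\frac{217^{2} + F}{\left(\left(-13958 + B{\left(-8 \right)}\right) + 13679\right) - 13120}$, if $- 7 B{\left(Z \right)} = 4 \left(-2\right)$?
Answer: $- \frac{130417}{18757} \approx -6.953$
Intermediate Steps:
$B{\left(Z \right)} = \frac{8}{7}$ ($B{\left(Z \right)} = - \frac{4 \left(-2\right)}{7} = \left(- \frac{1}{7}\right) \left(-8\right) = \frac{8}{7}$)
$\frac{217^{2} + F}{\left(\left(-13958 + B{\left(-8 \right)}\right) + 13679\right) - 13120} = \frac{217^{2} + 46066}{\left(\left(-13958 + \frac{8}{7}\right) + 13679\right) - 13120} = \frac{47089 + 46066}{\left(- \frac{97698}{7} + 13679\right) - 13120} = \frac{93155}{- \frac{1945}{7} - 13120} = \frac{93155}{- \frac{93785}{7}} = 93155 \left(- \frac{7}{93785}\right) = - \frac{130417}{18757}$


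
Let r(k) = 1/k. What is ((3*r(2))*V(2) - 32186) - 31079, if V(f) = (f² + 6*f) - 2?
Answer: -63244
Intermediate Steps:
V(f) = -2 + f² + 6*f
((3*r(2))*V(2) - 32186) - 31079 = ((3/2)*(-2 + 2² + 6*2) - 32186) - 31079 = ((3*(½))*(-2 + 4 + 12) - 32186) - 31079 = ((3/2)*14 - 32186) - 31079 = (21 - 32186) - 31079 = -32165 - 31079 = -63244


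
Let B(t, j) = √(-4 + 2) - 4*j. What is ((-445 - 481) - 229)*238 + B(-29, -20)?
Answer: -274810 + I*√2 ≈ -2.7481e+5 + 1.4142*I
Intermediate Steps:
B(t, j) = -4*j + I*√2 (B(t, j) = √(-2) - 4*j = I*√2 - 4*j = -4*j + I*√2)
((-445 - 481) - 229)*238 + B(-29, -20) = ((-445 - 481) - 229)*238 + (-4*(-20) + I*√2) = (-926 - 229)*238 + (80 + I*√2) = -1155*238 + (80 + I*√2) = -274890 + (80 + I*√2) = -274810 + I*√2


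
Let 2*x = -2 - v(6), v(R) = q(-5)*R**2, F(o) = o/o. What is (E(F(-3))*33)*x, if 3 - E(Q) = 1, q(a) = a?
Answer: 5874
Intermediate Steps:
F(o) = 1
E(Q) = 2 (E(Q) = 3 - 1*1 = 3 - 1 = 2)
v(R) = -5*R**2
x = 89 (x = (-2 - (-5)*6**2)/2 = (-2 - (-5)*36)/2 = (-2 - 1*(-180))/2 = (-2 + 180)/2 = (1/2)*178 = 89)
(E(F(-3))*33)*x = (2*33)*89 = 66*89 = 5874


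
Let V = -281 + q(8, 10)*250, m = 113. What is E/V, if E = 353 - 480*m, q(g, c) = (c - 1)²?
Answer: -53887/19969 ≈ -2.6985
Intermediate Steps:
q(g, c) = (-1 + c)²
E = -53887 (E = 353 - 480*113 = 353 - 54240 = -53887)
V = 19969 (V = -281 + (-1 + 10)²*250 = -281 + 9²*250 = -281 + 81*250 = -281 + 20250 = 19969)
E/V = -53887/19969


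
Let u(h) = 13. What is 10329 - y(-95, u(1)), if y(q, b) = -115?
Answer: 10444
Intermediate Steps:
10329 - y(-95, u(1)) = 10329 - 1*(-115) = 10329 + 115 = 10444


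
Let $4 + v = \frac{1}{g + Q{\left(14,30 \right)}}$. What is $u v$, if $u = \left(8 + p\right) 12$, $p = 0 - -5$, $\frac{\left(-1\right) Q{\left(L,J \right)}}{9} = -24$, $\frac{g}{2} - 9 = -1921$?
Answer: $- \frac{562887}{902} \approx -624.04$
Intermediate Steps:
$g = -3824$ ($g = 18 + 2 \left(-1921\right) = 18 - 3842 = -3824$)
$Q{\left(L,J \right)} = 216$ ($Q{\left(L,J \right)} = \left(-9\right) \left(-24\right) = 216$)
$p = 5$ ($p = 0 + 5 = 5$)
$u = 156$ ($u = \left(8 + 5\right) 12 = 13 \cdot 12 = 156$)
$v = - \frac{14433}{3608}$ ($v = -4 + \frac{1}{-3824 + 216} = -4 + \frac{1}{-3608} = -4 - \frac{1}{3608} = - \frac{14433}{3608} \approx -4.0003$)
$u v = 156 \left(- \frac{14433}{3608}\right) = - \frac{562887}{902}$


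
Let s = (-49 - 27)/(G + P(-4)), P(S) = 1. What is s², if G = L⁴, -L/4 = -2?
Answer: 5776/16785409 ≈ 0.00034411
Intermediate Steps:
L = 8 (L = -4*(-2) = 8)
G = 4096 (G = 8⁴ = 4096)
s = -76/4097 (s = (-49 - 27)/(4096 + 1) = -76/4097 ≈ -0.018550)
s² = (-76/4097)² = 5776/16785409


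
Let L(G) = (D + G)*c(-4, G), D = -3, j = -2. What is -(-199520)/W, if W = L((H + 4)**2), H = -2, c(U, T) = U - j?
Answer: -99760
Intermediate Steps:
c(U, T) = 2 + U (c(U, T) = U - 1*(-2) = U + 2 = 2 + U)
L(G) = 6 - 2*G (L(G) = (-3 + G)*(2 - 4) = (-3 + G)*(-2) = 6 - 2*G)
W = -2 (W = 6 - 2*(-2 + 4)**2 = 6 - 2*2**2 = 6 - 2*4 = 6 - 8 = -2)
-(-199520)/W = -(-199520)/(-2) = -(-199520)*(-1)/2 = -464*215 = -99760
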